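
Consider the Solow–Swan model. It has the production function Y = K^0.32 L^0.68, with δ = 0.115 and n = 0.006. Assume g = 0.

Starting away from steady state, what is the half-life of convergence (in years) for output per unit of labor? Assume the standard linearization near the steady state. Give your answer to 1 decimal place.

Near the steady state the convergence rate is λ = (1 − α)(n + δ).
λ = (1 − 0.32) × 0.121 = 0.68 × 0.121 = 0.08228
Half-life = ln 2 / λ = 0.6931 / 0.08228 ≈ 8.42 years

t_½ ≈ 8.4 years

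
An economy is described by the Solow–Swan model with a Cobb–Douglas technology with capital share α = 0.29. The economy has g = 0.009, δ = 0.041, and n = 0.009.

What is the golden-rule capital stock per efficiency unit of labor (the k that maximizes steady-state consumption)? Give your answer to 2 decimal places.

k_gold ≈ 9.42

The golden rule sets f'(k) = n + g + δ, i.e. α·k^(α−1) = n + g + δ.
So k^(1−α) = α / (n + g + δ) = 0.29 / 0.059 = 4.9153.
k_gold = 4.9153^(1/0.71) ≈ 9.4192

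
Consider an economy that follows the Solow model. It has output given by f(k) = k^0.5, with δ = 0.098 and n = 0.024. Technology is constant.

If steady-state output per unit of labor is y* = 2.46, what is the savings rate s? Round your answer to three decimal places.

In steady state, investment equals break-even investment: s·k^α = (n + δ)·k.
Since y* = [s/(n + δ)]^(α/(1−α)), we have s/(n + δ) = (y*)^((1−α)/α) = 2.46^1 = 2.4600.
Therefore s = 2.4600 × (n + δ) = 2.4600 × 0.122 = 0.3001.

s ≈ 0.300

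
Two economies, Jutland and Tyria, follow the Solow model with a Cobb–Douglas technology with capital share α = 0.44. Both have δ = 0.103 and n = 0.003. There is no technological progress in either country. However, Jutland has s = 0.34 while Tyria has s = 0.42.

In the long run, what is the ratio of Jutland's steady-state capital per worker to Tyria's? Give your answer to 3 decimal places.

Steady-state k* = [s/(n + δ)]^(1/(1−α)), so the ratio is [ (s_J/(n + δ)_J) / (s_T/(n + δ)_T) ]^1.7857.
s_J/(n + δ)_J = 0.34/0.106 = 3.2075; s_T/(n + δ)_T = 0.42/0.106 = 3.9623.
Ratio = (3.2075/3.9623)^1.7857 = 0.8095^1.7857 ≈ 0.6857

ratio ≈ 0.686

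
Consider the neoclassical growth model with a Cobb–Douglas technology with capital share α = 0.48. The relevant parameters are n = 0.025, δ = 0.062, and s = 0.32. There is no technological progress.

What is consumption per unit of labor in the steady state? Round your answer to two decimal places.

In steady state, investment equals break-even investment: s·k^α = (n + δ)·k.
Rearranging, k^(1−α) = s / (n + δ).
k^0.52 = 0.32 / (0.025 + 0.062) = 0.32 / 0.087 = 3.6782
k* = 3.6782^(1/0.52) ≈ 12.2394
y* = (k*)^α = 12.2394^0.48 ≈ 3.3276
c* = (1 − s)·y* = (1 − 0.32) × 3.3276 ≈ 2.2628

c* = 2.26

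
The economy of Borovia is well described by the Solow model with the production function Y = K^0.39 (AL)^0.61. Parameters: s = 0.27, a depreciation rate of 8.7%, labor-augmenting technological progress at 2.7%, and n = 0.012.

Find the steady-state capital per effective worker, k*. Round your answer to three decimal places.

k* ≈ 3.488

In steady state, investment equals break-even investment: s·k^α = (n + g + δ)·k.
Rearranging, k^(1−α) = s / (n + g + δ).
k^0.61 = 0.27 / (0.012 + 0.027 + 0.087) = 0.27 / 0.126 = 2.1429
k* = 2.1429^(1/0.61) ≈ 3.4884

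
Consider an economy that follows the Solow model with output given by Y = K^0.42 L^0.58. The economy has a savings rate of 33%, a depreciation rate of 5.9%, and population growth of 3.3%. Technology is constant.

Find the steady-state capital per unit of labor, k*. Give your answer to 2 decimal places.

In steady state, investment equals break-even investment: s·k^α = (n + δ)·k.
Dividing both sides by k: k^(1−α) = s / (n + δ).
k^0.58 = 0.33 / (0.033 + 0.059) = 0.33 / 0.092 = 3.5870
k* = 3.5870^(1/0.58) ≈ 9.0455

k* ≈ 9.05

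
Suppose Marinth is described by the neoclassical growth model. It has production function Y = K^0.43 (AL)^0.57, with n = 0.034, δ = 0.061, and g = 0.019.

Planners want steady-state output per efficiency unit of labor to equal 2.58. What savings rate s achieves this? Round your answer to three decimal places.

s ≈ 0.400

Steady state requires s·f(k) = (n + g + δ)·k, i.e. s·k^α = (n + g + δ)·k.
Since y* = [s/(n + g + δ)]^(α/(1−α)), we have s/(n + g + δ) = (y*)^((1−α)/α) = 2.58^1.3256 = 3.5127.
Therefore s = 3.5127 × (n + g + δ) = 3.5127 × 0.114 = 0.4004.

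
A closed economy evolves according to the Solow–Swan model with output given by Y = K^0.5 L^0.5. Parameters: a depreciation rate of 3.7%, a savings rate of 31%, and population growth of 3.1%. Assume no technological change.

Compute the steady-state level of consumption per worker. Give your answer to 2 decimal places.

In steady state, investment equals break-even investment: s·k^α = (n + δ)·k.
Rearranging, k^(1−α) = s / (n + δ).
k^0.5 = 0.31 / (0.031 + 0.037) = 0.31 / 0.068 = 4.5588
k* = 4.5588^(1/0.5) ≈ 20.7827
y* = (k*)^α = 20.7827^0.5 ≈ 4.5588
c* = (1 − s)·y* = (1 − 0.31) × 4.5588 ≈ 3.1456

c* = 3.15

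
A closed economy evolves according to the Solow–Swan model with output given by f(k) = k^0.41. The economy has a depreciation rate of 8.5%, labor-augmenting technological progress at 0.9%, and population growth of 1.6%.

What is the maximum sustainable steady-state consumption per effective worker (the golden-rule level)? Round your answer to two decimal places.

c_gold ≈ 1.47

At the golden rule, f'(k) = n + g + δ, so α·k^(α−1) = n + g + δ and k_gold = (α/(n + g + δ))^(1/(1−α)).
k_gold = (0.41/0.110)^(1/0.59) = 3.7273^1.6949 ≈ 9.2994
c_gold = f(k_gold) − (n + g + δ)·k_gold = 2.4950 − 0.110×9.2994 ≈ 1.4721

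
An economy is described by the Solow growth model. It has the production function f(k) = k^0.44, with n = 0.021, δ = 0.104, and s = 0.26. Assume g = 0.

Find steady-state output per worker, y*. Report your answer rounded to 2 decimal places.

In steady state, investment equals break-even investment: s·k^α = (n + δ)·k.
Dividing both sides by k: k^(1−α) = s / (n + δ).
k^0.56 = 0.26 / (0.021 + 0.104) = 0.26 / 0.125 = 2.0800
k* = 2.0800^(1/0.56) ≈ 3.6980
y* = (k*)^α = 3.6980^0.44 ≈ 1.7779

y* ≈ 1.78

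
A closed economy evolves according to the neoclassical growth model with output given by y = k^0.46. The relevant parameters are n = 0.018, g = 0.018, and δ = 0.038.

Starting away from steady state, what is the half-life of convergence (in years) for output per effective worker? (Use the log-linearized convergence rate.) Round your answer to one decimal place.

about 17.3 years

Near the steady state the convergence rate is λ = (1 − α)(n + g + δ).
λ = (1 − 0.46) × 0.074 = 0.54 × 0.074 = 0.03996
Half-life = ln 2 / λ = 0.6931 / 0.03996 ≈ 17.34 years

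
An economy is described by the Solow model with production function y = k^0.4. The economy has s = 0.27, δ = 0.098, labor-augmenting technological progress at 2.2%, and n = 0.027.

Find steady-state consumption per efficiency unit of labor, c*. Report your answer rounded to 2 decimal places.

In steady state, investment equals break-even investment: s·k^α = (n + g + δ)·k.
Dividing both sides by k: k^(1−α) = s / (n + g + δ).
k^0.6 = 0.27 / (0.027 + 0.022 + 0.098) = 0.27 / 0.147 = 1.8367
k* = 1.8367^(1/0.6) ≈ 2.7546
y* = (k*)^α = 2.7546^0.4 ≈ 1.4998
c* = (1 − s)·y* = (1 − 0.27) × 1.4998 ≈ 1.0949

c* = 1.09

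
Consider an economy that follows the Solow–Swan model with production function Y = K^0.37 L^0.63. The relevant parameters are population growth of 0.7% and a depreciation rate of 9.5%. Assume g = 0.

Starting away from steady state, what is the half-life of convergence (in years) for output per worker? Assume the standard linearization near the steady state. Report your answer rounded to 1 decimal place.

half-life ≈ 10.8 years

Near the steady state the convergence rate is λ = (1 − α)(n + δ).
λ = (1 − 0.37) × 0.102 = 0.63 × 0.102 = 0.06426
Half-life = ln 2 / λ = 0.6931 / 0.06426 ≈ 10.79 years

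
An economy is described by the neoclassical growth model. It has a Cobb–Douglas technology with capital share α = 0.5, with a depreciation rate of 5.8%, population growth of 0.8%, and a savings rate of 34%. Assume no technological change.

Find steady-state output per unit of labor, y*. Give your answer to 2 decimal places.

At the steady state, Δk = 0, so s·k^α = (n + δ)·k.
Dividing both sides by k: k^(1−α) = s / (n + δ).
k^0.5 = 0.34 / (0.008 + 0.058) = 0.34 / 0.066 = 5.1515
k* = 5.1515^(1/0.5) ≈ 26.5380
y* = (k*)^α = 26.5380^0.5 ≈ 5.1515

y* ≈ 5.15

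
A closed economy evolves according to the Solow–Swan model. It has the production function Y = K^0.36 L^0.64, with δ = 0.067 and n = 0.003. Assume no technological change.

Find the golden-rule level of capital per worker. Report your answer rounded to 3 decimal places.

The golden rule sets f'(k) = n + δ, i.e. α·k^(α−1) = n + δ.
So k^(1−α) = α / (n + δ) = 0.36 / 0.070 = 5.1429.
k_gold = 5.1429^(1/0.64) ≈ 12.9200

k_gold ≈ 12.920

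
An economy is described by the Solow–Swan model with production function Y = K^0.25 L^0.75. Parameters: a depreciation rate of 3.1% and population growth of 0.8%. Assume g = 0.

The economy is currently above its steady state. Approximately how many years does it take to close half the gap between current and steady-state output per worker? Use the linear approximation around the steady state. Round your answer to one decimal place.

Near the steady state the convergence rate is λ = (1 − α)(n + δ).
λ = (1 − 0.25) × 0.039 = 0.75 × 0.039 = 0.02925
Half-life = ln 2 / λ = 0.6931 / 0.02925 ≈ 23.70 years

t_½ ≈ 23.7 years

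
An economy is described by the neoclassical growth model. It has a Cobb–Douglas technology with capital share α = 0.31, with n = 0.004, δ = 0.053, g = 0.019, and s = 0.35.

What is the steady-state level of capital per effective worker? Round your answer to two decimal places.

k* ≈ 9.15

In steady state, investment equals break-even investment: s·k^α = (n + g + δ)·k.
Dividing both sides by k: k^(1−α) = s / (n + g + δ).
k^0.69 = 0.35 / (0.004 + 0.019 + 0.053) = 0.35 / 0.076 = 4.6053
k* = 4.6053^(1/0.69) ≈ 9.1463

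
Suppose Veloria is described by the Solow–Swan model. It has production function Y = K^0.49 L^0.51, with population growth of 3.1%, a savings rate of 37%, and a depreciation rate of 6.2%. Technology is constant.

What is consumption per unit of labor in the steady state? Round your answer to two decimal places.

c* ≈ 2.37

In steady state, investment equals break-even investment: s·k^α = (n + δ)·k.
Dividing both sides by k: k^(1−α) = s / (n + δ).
k^0.51 = 0.37 / (0.031 + 0.062) = 0.37 / 0.093 = 3.9785
k* = 3.9785^(1/0.51) ≈ 14.9941
y* = (k*)^α = 14.9941^0.49 ≈ 3.7688
c* = (1 − s)·y* = (1 − 0.37) × 3.7688 ≈ 2.3743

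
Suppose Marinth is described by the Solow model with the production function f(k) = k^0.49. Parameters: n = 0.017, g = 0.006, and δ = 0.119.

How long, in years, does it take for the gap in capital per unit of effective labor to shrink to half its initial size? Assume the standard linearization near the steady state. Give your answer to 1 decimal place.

Near the steady state the convergence rate is λ = (1 − α)(n + g + δ).
λ = (1 − 0.49) × 0.142 = 0.51 × 0.142 = 0.07242
Half-life = ln 2 / λ = 0.6931 / 0.07242 ≈ 9.57 years

half-life ≈ 9.6 years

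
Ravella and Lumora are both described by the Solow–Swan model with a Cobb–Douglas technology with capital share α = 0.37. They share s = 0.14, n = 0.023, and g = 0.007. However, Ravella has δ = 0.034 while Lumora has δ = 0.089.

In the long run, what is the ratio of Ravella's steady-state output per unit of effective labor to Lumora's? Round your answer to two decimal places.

y*_R / y*_L ≈ 1.44

Steady-state y* = [s/(n + g + δ)]^(α/(1−α)), so the ratio is [ (s_R/(n + g + δ)_R) / (s_L/(n + g + δ)_L) ]^0.5873.
s_R/(n + g + δ)_R = 0.14/0.064 = 2.1875; s_L/(n + g + δ)_L = 0.14/0.119 = 1.1765.
Ratio = (2.1875/1.1765)^0.5873 = 1.8593^0.5873 ≈ 1.4394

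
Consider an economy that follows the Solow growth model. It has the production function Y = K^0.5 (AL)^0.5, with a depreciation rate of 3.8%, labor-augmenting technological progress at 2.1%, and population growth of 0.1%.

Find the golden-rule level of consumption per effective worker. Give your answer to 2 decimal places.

c_gold ≈ 4.17

At the golden rule, f'(k) = n + g + δ, so α·k^(α−1) = n + g + δ and k_gold = (α/(n + g + δ))^(1/(1−α)).
k_gold = (0.5/0.060)^(1/0.5) = 8.3333^2 ≈ 69.4439
c_gold = f(k_gold) − (n + g + δ)·k_gold = 8.3333 − 0.060×69.4439 ≈ 4.1667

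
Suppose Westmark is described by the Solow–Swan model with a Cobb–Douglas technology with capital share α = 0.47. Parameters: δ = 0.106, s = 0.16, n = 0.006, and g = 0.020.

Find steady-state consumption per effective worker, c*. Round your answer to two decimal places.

At the steady state, Δk = 0, so s·k^α = (n + g + δ)·k.
Rearranging, k^(1−α) = s / (n + g + δ).
k^0.53 = 0.16 / (0.006 + 0.020 + 0.106) = 0.16 / 0.132 = 1.2121
k* = 1.2121^(1/0.53) ≈ 1.4375
y* = (k*)^α = 1.4375^0.47 ≈ 1.1860
c* = (1 − s)·y* = (1 − 0.16) × 1.1860 ≈ 0.9962

c* ≈ 1.00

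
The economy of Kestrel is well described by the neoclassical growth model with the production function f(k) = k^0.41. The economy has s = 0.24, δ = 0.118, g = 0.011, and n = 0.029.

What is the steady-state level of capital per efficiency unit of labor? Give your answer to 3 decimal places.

In steady state, investment equals break-even investment: s·k^α = (n + g + δ)·k.
Rearranging, k^(1−α) = s / (n + g + δ).
k^0.59 = 0.24 / (0.029 + 0.011 + 0.118) = 0.24 / 0.158 = 1.5190
k* = 1.5190^(1/0.59) ≈ 2.0311

k* = 2.031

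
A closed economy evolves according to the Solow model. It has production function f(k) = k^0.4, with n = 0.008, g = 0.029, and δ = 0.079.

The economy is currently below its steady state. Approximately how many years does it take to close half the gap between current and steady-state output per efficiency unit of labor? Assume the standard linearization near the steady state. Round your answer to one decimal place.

half-life ≈ 10.0 years

Near the steady state the convergence rate is λ = (1 − α)(n + g + δ).
λ = (1 − 0.4) × 0.116 = 0.6 × 0.116 = 0.0696
Half-life = ln 2 / λ = 0.6931 / 0.0696 ≈ 9.96 years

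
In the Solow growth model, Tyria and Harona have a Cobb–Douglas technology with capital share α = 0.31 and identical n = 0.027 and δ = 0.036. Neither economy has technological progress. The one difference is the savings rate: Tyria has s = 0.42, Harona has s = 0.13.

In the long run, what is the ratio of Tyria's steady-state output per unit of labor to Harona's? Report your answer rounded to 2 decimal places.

y*_T / y*_H ≈ 1.69

Steady-state y* = [s/(n + δ)]^(α/(1−α)), so the ratio is [ (s_T/(n + δ)_T) / (s_H/(n + δ)_H) ]^0.4493.
s_T/(n + δ)_T = 0.42/0.063 = 6.6667; s_H/(n + δ)_H = 0.13/0.063 = 2.0635.
Ratio = (6.6667/2.0635)^0.4493 = 3.2308^0.4493 ≈ 1.6937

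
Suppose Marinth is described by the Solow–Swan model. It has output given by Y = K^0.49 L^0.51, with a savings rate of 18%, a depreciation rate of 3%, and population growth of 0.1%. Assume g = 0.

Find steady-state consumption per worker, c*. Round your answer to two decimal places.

In steady state, investment equals break-even investment: s·k^α = (n + δ)·k.
Rearranging, k^(1−α) = s / (n + δ).
k^0.51 = 0.18 / (0.001 + 0.030) = 0.18 / 0.031 = 5.8065
k* = 5.8065^(1/0.51) ≈ 31.4682
y* = (k*)^α = 31.4682^0.49 ≈ 5.4195
c* = (1 − s)·y* = (1 − 0.18) × 5.4195 ≈ 4.4440

c* ≈ 4.44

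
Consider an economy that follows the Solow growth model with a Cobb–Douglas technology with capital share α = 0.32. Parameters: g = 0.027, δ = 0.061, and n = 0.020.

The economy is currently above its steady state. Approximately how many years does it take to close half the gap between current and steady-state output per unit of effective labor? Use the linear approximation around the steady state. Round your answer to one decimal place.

Near the steady state the convergence rate is λ = (1 − α)(n + g + δ).
λ = (1 − 0.32) × 0.108 = 0.68 × 0.108 = 0.07344
Half-life = ln 2 / λ = 0.6931 / 0.07344 ≈ 9.44 years

half-life ≈ 9.4 years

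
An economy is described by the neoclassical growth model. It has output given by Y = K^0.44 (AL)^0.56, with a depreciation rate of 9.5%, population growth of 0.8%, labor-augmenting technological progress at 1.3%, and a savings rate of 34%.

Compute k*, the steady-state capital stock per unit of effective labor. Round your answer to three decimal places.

k* = 6.823

At the steady state, Δk = 0, so s·k^α = (n + g + δ)·k.
Rearranging, k^(1−α) = s / (n + g + δ).
k^0.56 = 0.34 / (0.008 + 0.013 + 0.095) = 0.34 / 0.116 = 2.9310
k* = 2.9310^(1/0.56) ≈ 6.8227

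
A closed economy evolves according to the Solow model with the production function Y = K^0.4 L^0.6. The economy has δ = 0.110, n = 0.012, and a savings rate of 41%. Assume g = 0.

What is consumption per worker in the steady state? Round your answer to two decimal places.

c* ≈ 1.32

Steady state requires s·f(k) = (n + δ)·k, i.e. s·k^α = (n + δ)·k.
Rearranging, k^(1−α) = s / (n + δ).
k^0.6 = 0.41 / (0.012 + 0.110) = 0.41 / 0.122 = 3.3607
k* = 3.3607^(1/0.6) ≈ 7.5402
y* = (k*)^α = 7.5402^0.4 ≈ 2.2436
c* = (1 − s)·y* = (1 − 0.41) × 2.2436 ≈ 1.3237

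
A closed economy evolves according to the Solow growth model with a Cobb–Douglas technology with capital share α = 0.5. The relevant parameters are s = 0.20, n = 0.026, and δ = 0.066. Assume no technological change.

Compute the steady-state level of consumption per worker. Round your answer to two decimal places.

c* ≈ 1.74

In steady state, investment equals break-even investment: s·k^α = (n + δ)·k.
Dividing both sides by k: k^(1−α) = s / (n + δ).
k^0.5 = 0.20 / (0.026 + 0.066) = 0.20 / 0.092 = 2.1739
k* = 2.1739^(1/0.5) ≈ 4.7258
y* = (k*)^α = 4.7258^0.5 ≈ 2.1739
c* = (1 − s)·y* = (1 − 0.20) × 2.1739 ≈ 1.7391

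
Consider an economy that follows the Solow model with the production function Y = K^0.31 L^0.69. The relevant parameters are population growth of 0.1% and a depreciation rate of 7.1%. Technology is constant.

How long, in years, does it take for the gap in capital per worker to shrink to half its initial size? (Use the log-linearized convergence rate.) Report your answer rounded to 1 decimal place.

Near the steady state the convergence rate is λ = (1 − α)(n + δ).
λ = (1 − 0.31) × 0.072 = 0.69 × 0.072 = 0.04968
Half-life = ln 2 / λ = 0.6931 / 0.04968 ≈ 13.95 years

t_½ ≈ 14.0 years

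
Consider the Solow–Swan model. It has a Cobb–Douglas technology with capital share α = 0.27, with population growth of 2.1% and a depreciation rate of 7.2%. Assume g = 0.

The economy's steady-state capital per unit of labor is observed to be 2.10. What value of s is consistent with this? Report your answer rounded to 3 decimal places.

Steady state requires s·f(k) = (n + δ)·k, i.e. s·k^α = (n + δ)·k.
So s / (n + δ) = (k*)^(1−α) = 2.10^0.73 = 1.7188.
Therefore s = 1.7188 × (n + δ) = 1.7188 × 0.093 = 0.1598.

s ≈ 0.160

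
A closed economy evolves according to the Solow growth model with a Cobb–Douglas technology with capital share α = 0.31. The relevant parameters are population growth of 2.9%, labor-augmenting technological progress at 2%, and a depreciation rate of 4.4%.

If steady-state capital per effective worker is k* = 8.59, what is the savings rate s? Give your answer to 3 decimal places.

In steady state, investment equals break-even investment: s·k^α = (n + g + δ)·k.
So s / (n + g + δ) = (k*)^(1−α) = 8.59^0.69 = 4.4102.
Therefore s = 4.4102 × (n + g + δ) = 4.4102 × 0.093 = 0.4101.

s ≈ 0.410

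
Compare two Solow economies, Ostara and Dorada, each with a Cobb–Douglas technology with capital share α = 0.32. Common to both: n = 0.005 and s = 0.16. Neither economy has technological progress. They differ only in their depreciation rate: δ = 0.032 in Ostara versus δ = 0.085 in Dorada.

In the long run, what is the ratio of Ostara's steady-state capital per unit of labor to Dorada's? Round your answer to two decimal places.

Steady-state k* = [s/(n + δ)]^(1/(1−α)), so the ratio is [ (s_O/(n + δ)_O) / (s_D/(n + δ)_D) ]^1.4706.
s_O/(n + δ)_O = 0.16/0.037 = 4.3243; s_D/(n + δ)_D = 0.16/0.090 = 1.7778.
Ratio = (4.3243/1.7778)^1.4706 = 2.4324^1.4706 ≈ 3.6958

k*_O / k*_D ≈ 3.70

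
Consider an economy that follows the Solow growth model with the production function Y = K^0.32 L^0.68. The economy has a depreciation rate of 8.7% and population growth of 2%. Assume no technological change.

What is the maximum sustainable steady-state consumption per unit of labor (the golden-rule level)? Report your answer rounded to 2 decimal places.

c_gold ≈ 1.14

At the golden rule, f'(k) = n + δ, so α·k^(α−1) = n + δ and k_gold = (α/(n + δ))^(1/(1−α)).
k_gold = (0.32/0.107)^(1/0.68) = 2.9907^1.4706 ≈ 5.0081
c_gold = f(k_gold) − (n + δ)·k_gold = 1.6745 − 0.107×5.0081 ≈ 1.1386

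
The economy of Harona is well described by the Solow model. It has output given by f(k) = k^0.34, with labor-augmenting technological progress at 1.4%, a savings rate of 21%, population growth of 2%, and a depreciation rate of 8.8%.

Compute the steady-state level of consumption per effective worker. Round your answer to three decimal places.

c* ≈ 1.045

In steady state, investment equals break-even investment: s·k^α = (n + g + δ)·k.
Rearranging, k^(1−α) = s / (n + g + δ).
k^0.66 = 0.21 / (0.020 + 0.014 + 0.088) = 0.21 / 0.122 = 1.7213
k* = 1.7213^(1/0.66) ≈ 2.2770
y* = (k*)^α = 2.2770^0.34 ≈ 1.3228
c* = (1 − s)·y* = (1 − 0.21) × 1.3228 ≈ 1.0450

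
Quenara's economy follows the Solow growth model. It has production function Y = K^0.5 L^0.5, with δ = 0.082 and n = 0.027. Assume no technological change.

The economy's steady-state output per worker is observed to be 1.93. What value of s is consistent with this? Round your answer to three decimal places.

In steady state, investment equals break-even investment: s·k^α = (n + δ)·k.
Since y* = [s/(n + δ)]^(α/(1−α)), we have s/(n + δ) = (y*)^((1−α)/α) = 1.93^1 = 1.9300.
Therefore s = 1.9300 × (n + δ) = 1.9300 × 0.109 = 0.2104.

s ≈ 0.210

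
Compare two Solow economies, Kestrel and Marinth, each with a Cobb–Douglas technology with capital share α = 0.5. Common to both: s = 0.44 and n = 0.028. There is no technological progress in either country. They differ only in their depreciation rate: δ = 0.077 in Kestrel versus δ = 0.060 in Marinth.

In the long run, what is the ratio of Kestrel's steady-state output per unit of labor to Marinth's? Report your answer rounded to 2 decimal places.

Steady-state y* = [s/(n + δ)]^(α/(1−α)), so the ratio is [ (s_K/(n + δ)_K) / (s_M/(n + δ)_M) ]^1.
s_K/(n + δ)_K = 0.44/0.105 = 4.1905; s_M/(n + δ)_M = 0.44/0.088 = 5.0000.
Ratio = (4.1905/5.0000)^1 = 0.8381^1 ≈ 0.8381

ratio ≈ 0.84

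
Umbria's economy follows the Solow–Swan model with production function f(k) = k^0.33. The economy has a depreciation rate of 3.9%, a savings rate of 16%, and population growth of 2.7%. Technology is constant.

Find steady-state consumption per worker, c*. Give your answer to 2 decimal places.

In steady state, investment equals break-even investment: s·k^α = (n + δ)·k.
Rearranging, k^(1−α) = s / (n + δ).
k^0.67 = 0.16 / (0.027 + 0.039) = 0.16 / 0.066 = 2.4242
k* = 2.4242^(1/0.67) ≈ 3.7496
y* = (k*)^α = 3.7496^0.33 ≈ 1.5467
c* = (1 − s)·y* = (1 − 0.16) × 1.5467 ≈ 1.2992

c* = 1.30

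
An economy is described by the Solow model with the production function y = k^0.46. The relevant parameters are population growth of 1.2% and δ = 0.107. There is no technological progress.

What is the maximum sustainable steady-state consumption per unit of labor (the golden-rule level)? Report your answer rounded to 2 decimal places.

At the golden rule, f'(k) = n + δ, so α·k^(α−1) = n + δ and k_gold = (α/(n + δ))^(1/(1−α)).
k_gold = (0.46/0.119)^(1/0.54) = 3.8655^1.8519 ≈ 12.2306
c_gold = f(k_gold) − (n + δ)·k_gold = 3.1639 − 0.119×12.2306 ≈ 1.7085

c_gold ≈ 1.71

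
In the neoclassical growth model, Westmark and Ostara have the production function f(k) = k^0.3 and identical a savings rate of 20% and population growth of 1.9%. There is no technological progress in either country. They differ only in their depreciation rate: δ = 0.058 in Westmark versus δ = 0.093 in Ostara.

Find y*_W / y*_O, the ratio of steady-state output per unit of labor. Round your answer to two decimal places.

Steady-state y* = [s/(n + δ)]^(α/(1−α)), so the ratio is [ (s_W/(n + δ)_W) / (s_O/(n + δ)_O) ]^0.4286.
s_W/(n + δ)_W = 0.20/0.077 = 2.5974; s_O/(n + δ)_O = 0.20/0.112 = 1.7857.
Ratio = (2.5974/1.7857)^0.4286 = 1.4546^0.4286 ≈ 1.1742

ratio ≈ 1.17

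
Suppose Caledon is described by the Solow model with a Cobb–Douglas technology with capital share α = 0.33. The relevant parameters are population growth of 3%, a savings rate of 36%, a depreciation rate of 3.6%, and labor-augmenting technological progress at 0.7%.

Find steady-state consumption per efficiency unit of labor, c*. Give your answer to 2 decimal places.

c* = 1.40

Steady state requires s·f(k) = (n + g + δ)·k, i.e. s·k^α = (n + g + δ)·k.
Rearranging, k^(1−α) = s / (n + g + δ).
k^0.67 = 0.36 / (0.030 + 0.007 + 0.036) = 0.36 / 0.073 = 4.9315
k* = 4.9315^(1/0.67) ≈ 10.8217
y* = (k*)^α = 10.8217^0.33 ≈ 2.1944
c* = (1 − s)·y* = (1 − 0.36) × 2.1944 ≈ 1.4044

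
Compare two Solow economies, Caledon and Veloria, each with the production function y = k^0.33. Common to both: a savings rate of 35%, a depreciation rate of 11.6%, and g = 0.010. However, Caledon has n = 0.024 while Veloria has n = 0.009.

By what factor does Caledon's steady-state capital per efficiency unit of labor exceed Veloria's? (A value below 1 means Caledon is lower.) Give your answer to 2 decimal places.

Steady-state k* = [s/(n + g + δ)]^(1/(1−α)), so the ratio is [ (s_C/(n + g + δ)_C) / (s_V/(n + g + δ)_V) ]^1.4925.
s_C/(n + g + δ)_C = 0.35/0.150 = 2.3333; s_V/(n + g + δ)_V = 0.35/0.135 = 2.5926.
Ratio = (2.3333/2.5926)^1.4925 = 0.9000^1.4925 ≈ 0.8545

ratio ≈ 0.85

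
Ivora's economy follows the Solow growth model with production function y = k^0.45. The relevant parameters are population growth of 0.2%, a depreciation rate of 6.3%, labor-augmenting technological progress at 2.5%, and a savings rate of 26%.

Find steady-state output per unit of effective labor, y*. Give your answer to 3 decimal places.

Steady state requires s·f(k) = (n + g + δ)·k, i.e. s·k^α = (n + g + δ)·k.
Dividing both sides by k: k^(1−α) = s / (n + g + δ).
k^0.55 = 0.26 / (0.002 + 0.025 + 0.063) = 0.26 / 0.090 = 2.8889
k* = 2.8889^(1/0.55) ≈ 6.8817
y* = (k*)^α = 6.8817^0.45 ≈ 2.3821

y* ≈ 2.382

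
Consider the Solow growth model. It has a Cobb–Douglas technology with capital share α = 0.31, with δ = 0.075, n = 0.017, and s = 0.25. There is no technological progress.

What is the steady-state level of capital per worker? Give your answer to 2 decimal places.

k* ≈ 4.26

In steady state, investment equals break-even investment: s·k^α = (n + δ)·k.
Dividing both sides by k: k^(1−α) = s / (n + δ).
k^0.69 = 0.25 / (0.017 + 0.075) = 0.25 / 0.092 = 2.7174
k* = 2.7174^(1/0.69) ≈ 4.2580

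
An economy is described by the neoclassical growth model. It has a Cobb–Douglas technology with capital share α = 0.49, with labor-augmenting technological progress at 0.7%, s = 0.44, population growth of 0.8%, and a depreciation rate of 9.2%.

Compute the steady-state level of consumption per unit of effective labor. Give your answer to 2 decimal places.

c* ≈ 2.18

At the steady state, Δk = 0, so s·k^α = (n + g + δ)·k.
Rearranging, k^(1−α) = s / (n + g + δ).
k^0.51 = 0.44 / (0.008 + 0.007 + 0.092) = 0.44 / 0.107 = 4.1121
k* = 4.1121^(1/0.51) ≈ 15.9973
y* = (k*)^α = 15.9973^0.49 ≈ 3.8903
c* = (1 − s)·y* = (1 − 0.44) × 3.8903 ≈ 2.1786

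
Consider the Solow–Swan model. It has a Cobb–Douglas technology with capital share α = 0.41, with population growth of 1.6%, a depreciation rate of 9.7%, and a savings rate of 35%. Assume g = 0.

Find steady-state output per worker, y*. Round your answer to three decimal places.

y* ≈ 2.194

In steady state, investment equals break-even investment: s·k^α = (n + δ)·k.
Rearranging, k^(1−α) = s / (n + δ).
k^0.59 = 0.35 / (0.016 + 0.097) = 0.35 / 0.113 = 3.0973
k* = 3.0973^(1/0.59) ≈ 6.7948
y* = (k*)^α = 6.7948^0.41 ≈ 2.1938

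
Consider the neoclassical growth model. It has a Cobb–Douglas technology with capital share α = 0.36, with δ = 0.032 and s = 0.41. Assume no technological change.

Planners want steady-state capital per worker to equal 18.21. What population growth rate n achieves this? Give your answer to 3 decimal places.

n ≈ 0.032

Steady state requires s·f(k) = (n + δ)·k, i.e. s·k^α = (n + δ)·k.
So s / (n + δ) = (k*)^(1−α) = 18.21^0.64 = 6.4062.
Therefore n + δ = s / 6.4062 = 0.41 / 6.4062 = 0.0640, so n = 0.0640 − 0.032 = 0.0320.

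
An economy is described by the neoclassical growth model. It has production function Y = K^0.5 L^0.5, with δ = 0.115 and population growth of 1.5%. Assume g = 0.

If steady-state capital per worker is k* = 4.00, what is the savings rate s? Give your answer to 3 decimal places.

s ≈ 0.260

Steady state requires s·f(k) = (n + δ)·k, i.e. s·k^α = (n + δ)·k.
So s / (n + δ) = (k*)^(1−α) = 4.00^0.5 = 2.0000.
Therefore s = 2.0000 × (n + δ) = 2.0000 × 0.130 = 0.2600.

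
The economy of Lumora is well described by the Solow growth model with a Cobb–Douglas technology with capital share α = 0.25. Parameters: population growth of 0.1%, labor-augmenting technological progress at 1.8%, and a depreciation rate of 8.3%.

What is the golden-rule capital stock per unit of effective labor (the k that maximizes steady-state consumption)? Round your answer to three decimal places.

The golden rule sets f'(k) = n + g + δ, i.e. α·k^(α−1) = n + g + δ.
So k^(1−α) = α / (n + g + δ) = 0.25 / 0.102 = 2.4510.
k_gold = 2.4510^(1/0.75) ≈ 3.3046

k_gold ≈ 3.305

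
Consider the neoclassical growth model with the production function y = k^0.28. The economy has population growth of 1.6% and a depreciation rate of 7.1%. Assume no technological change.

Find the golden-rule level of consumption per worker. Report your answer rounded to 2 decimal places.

At the golden rule, f'(k) = n + δ, so α·k^(α−1) = n + δ and k_gold = (α/(n + δ))^(1/(1−α)).
k_gold = (0.28/0.087)^(1/0.72) = 3.2184^1.3889 ≈ 5.0706
c_gold = f(k_gold) − (n + δ)·k_gold = 1.5755 − 0.087×5.0706 ≈ 1.1344

c_gold ≈ 1.13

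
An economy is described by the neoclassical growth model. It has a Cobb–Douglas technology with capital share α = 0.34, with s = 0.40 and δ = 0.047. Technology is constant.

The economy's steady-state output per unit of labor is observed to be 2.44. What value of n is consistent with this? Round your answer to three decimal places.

n ≈ 0.024

At the steady state, Δk = 0, so s·k^α = (n + δ)·k.
Since y* = [s/(n + δ)]^(α/(1−α)), we have s/(n + δ) = (y*)^((1−α)/α) = 2.44^1.9412 = 5.6494.
Therefore n + δ = s / 5.6494 = 0.40 / 5.6494 = 0.0708, so n = 0.0708 − 0.047 = 0.0238.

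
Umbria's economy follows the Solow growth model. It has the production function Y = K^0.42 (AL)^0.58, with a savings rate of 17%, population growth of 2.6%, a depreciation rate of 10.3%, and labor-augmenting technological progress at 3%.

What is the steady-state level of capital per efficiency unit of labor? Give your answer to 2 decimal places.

In steady state, investment equals break-even investment: s·k^α = (n + g + δ)·k.
Rearranging, k^(1−α) = s / (n + g + δ).
k^0.58 = 0.17 / (0.026 + 0.030 + 0.103) = 0.17 / 0.159 = 1.0692
k* = 1.0692^(1/0.58) ≈ 1.1223

k* = 1.12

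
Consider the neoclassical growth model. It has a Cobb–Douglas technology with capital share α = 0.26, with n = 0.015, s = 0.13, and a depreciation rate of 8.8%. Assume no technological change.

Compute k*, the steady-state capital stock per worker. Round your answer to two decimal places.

k* = 1.37

In steady state, investment equals break-even investment: s·k^α = (n + δ)·k.
Rearranging, k^(1−α) = s / (n + δ).
k^0.74 = 0.13 / (0.015 + 0.088) = 0.13 / 0.103 = 1.2621
k* = 1.2621^(1/0.74) ≈ 1.3697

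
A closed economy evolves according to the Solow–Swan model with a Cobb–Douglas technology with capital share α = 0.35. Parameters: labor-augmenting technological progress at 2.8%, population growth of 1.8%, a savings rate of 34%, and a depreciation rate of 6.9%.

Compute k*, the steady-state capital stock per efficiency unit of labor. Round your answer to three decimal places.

k* ≈ 5.300

At the steady state, Δk = 0, so s·k^α = (n + g + δ)·k.
Rearranging, k^(1−α) = s / (n + g + δ).
k^0.65 = 0.34 / (0.018 + 0.028 + 0.069) = 0.34 / 0.115 = 2.9565
k* = 2.9565^(1/0.65) ≈ 5.3000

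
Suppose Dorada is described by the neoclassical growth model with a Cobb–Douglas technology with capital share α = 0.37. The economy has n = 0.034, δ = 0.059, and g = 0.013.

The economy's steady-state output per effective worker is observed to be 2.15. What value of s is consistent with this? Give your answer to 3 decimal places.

s ≈ 0.390

At the steady state, Δk = 0, so s·k^α = (n + g + δ)·k.
Since y* = [s/(n + g + δ)]^(α/(1−α)), we have s/(n + g + δ) = (y*)^((1−α)/α) = 2.15^1.7027 = 3.6817.
Therefore s = 3.6817 × (n + g + δ) = 3.6817 × 0.106 = 0.3903.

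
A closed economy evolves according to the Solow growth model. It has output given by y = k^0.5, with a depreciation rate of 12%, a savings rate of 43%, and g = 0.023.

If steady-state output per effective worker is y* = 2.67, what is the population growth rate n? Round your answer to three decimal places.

Steady state requires s·f(k) = (n + g + δ)·k, i.e. s·k^α = (n + g + δ)·k.
Since y* = [s/(n + g + δ)]^(α/(1−α)), we have s/(n + g + δ) = (y*)^((1−α)/α) = 2.67^1 = 2.6700.
Therefore n + g + δ = s / 2.6700 = 0.43 / 2.6700 = 0.1610, so n = 0.1610 − 0.143 = 0.0180.

n ≈ 0.018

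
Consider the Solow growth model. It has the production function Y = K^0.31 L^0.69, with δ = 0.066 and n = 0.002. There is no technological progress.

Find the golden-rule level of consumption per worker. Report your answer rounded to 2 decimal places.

c_gold ≈ 1.36

At the golden rule, f'(k) = n + δ, so α·k^(α−1) = n + δ and k_gold = (α/(n + δ))^(1/(1−α)).
k_gold = (0.31/0.068)^(1/0.69) = 4.5588^1.4493 ≈ 9.0131
c_gold = f(k_gold) − (n + δ)·k_gold = 1.9770 − 0.068×9.0131 ≈ 1.3641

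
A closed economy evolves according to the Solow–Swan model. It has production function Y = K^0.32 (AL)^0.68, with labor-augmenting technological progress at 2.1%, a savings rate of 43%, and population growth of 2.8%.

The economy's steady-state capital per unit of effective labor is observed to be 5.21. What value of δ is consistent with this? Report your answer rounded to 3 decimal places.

At the steady state, Δk = 0, so s·k^α = (n + g + δ)·k.
So s / (n + g + δ) = (k*)^(1−α) = 5.21^0.68 = 3.0722.
Therefore n + g + δ = s / 3.0722 = 0.43 / 3.0722 = 0.1400, so δ = 0.1400 − 0.049 = 0.0910.

δ ≈ 0.091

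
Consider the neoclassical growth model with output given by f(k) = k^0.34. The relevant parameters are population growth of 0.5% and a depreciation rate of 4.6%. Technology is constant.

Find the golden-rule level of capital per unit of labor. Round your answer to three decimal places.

The golden rule sets f'(k) = n + δ, i.e. α·k^(α−1) = n + δ.
So k^(1−α) = α / (n + δ) = 0.34 / 0.051 = 6.6667.
k_gold = 6.6667^(1/0.66) ≈ 17.7154

k_gold ≈ 17.715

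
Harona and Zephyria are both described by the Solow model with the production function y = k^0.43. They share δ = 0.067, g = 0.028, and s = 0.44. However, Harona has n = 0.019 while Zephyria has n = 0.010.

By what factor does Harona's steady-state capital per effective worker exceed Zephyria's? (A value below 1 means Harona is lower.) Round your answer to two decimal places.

k*_H / k*_Z ≈ 0.87

Steady-state k* = [s/(n + g + δ)]^(1/(1−α)), so the ratio is [ (s_H/(n + g + δ)_H) / (s_Z/(n + g + δ)_Z) ]^1.7544.
s_H/(n + g + δ)_H = 0.44/0.114 = 3.8596; s_Z/(n + g + δ)_Z = 0.44/0.105 = 4.1905.
Ratio = (3.8596/4.1905)^1.7544 = 0.9210^1.7544 ≈ 0.8656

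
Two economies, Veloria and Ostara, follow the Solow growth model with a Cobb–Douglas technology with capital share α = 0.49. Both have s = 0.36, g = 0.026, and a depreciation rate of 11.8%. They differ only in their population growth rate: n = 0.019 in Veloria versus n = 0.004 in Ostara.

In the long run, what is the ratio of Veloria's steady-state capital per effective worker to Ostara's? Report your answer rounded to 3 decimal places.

k*_V / k*_O ≈ 0.828

Steady-state k* = [s/(n + g + δ)]^(1/(1−α)), so the ratio is [ (s_V/(n + g + δ)_V) / (s_O/(n + g + δ)_O) ]^1.9608.
s_V/(n + g + δ)_V = 0.36/0.163 = 2.2086; s_O/(n + g + δ)_O = 0.36/0.148 = 2.4324.
Ratio = (2.2086/2.4324)^1.9608 = 0.9080^1.9608 ≈ 0.8276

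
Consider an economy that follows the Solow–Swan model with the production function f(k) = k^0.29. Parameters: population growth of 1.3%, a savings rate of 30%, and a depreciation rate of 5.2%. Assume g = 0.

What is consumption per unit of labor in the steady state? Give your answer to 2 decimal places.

Steady state requires s·f(k) = (n + δ)·k, i.e. s·k^α = (n + δ)·k.
Dividing both sides by k: k^(1−α) = s / (n + δ).
k^0.71 = 0.30 / (0.013 + 0.052) = 0.30 / 0.065 = 4.6154
k* = 4.6154^(1/0.71) ≈ 8.6200
y* = (k*)^α = 8.6200^0.29 ≈ 1.8677
c* = (1 − s)·y* = (1 − 0.30) × 1.8677 ≈ 1.3074

c* = 1.31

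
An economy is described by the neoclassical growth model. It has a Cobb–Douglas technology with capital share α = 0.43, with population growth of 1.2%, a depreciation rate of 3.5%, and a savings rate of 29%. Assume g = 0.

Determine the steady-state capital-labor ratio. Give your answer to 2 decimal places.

k* = 24.35

At the steady state, Δk = 0, so s·k^α = (n + δ)·k.
Rearranging, k^(1−α) = s / (n + δ).
k^0.57 = 0.29 / (0.012 + 0.035) = 0.29 / 0.047 = 6.1702
k* = 6.1702^(1/0.57) ≈ 24.3495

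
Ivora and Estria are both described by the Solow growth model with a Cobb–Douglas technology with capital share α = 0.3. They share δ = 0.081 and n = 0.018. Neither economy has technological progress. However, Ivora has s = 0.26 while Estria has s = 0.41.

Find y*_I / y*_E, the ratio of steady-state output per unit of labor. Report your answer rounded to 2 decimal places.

ratio ≈ 0.82

Steady-state y* = [s/(n + δ)]^(α/(1−α)), so the ratio is [ (s_I/(n + δ)_I) / (s_E/(n + δ)_E) ]^0.4286.
s_I/(n + δ)_I = 0.26/0.099 = 2.6263; s_E/(n + δ)_E = 0.41/0.099 = 4.1414.
Ratio = (2.6263/4.1414)^0.4286 = 0.6342^0.4286 ≈ 0.8227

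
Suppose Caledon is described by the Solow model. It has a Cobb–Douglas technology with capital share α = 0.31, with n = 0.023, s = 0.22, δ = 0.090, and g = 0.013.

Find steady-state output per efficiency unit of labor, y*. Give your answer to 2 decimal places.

y* = 1.28

In steady state, investment equals break-even investment: s·k^α = (n + g + δ)·k.
Dividing both sides by k: k^(1−α) = s / (n + g + δ).
k^0.69 = 0.22 / (0.023 + 0.013 + 0.090) = 0.22 / 0.126 = 1.7460
k* = 1.7460^(1/0.69) ≈ 2.2428
y* = (k*)^α = 2.2428^0.31 ≈ 1.2845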